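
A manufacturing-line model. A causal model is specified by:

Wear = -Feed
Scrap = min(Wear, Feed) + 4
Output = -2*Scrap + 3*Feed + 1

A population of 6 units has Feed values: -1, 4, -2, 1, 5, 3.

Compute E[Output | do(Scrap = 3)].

0

Under do(Scrap=3), Scrap's equation is replaced by Scrap=3 for every unit. Per-unit Output: -8, 7, -11, -2, 10, 4. Mean = 0.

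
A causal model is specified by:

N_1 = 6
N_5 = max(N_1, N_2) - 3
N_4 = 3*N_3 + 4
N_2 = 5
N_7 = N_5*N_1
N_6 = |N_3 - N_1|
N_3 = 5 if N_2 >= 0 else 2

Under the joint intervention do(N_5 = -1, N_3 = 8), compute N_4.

28

Under do(N_5 = -1, N_3 = 8), each intervened variable's structural equation is replaced by its fixed value.
N_4 = 3*N_3 + 4  [with N_3=8]  = 28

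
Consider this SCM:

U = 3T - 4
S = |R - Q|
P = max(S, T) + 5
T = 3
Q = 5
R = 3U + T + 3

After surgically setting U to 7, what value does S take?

do(U=7) replaces the equation U = 3T - 4 with the constant U = 7.
R = 3U + T + 3  [with U=7, T=3]  = 27
S = |R - Q|  [with R=27, Q=5]  = 22

22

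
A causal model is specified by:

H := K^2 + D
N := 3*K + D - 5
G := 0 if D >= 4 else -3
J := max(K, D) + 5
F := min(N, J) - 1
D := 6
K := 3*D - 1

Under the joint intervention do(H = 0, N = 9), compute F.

Under do(H = 0, N = 9), each intervened variable's structural equation is replaced by its fixed value.
K = 3*D - 1  [with D=6]  = 17
J = max(K, D) + 5  [with K=17, D=6]  = 22
F = min(N, J) - 1  [with N=9, J=22]  = 8

8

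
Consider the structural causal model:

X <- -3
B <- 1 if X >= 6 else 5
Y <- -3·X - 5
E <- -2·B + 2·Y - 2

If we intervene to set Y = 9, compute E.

The intervention breaks the incoming arrows to Y: Y <- -3·X - 5 no longer applies, and Y = 9.
B = 1 if X >= 6 else 5  [with X=-3]  = 5
E = -2·B + 2·Y - 2  [with B=5, Y=9]  = 6

6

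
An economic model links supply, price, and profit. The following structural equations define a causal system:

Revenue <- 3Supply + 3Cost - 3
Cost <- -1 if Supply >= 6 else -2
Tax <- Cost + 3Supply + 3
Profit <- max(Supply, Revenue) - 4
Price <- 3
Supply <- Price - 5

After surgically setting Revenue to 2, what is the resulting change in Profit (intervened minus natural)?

Under do(Revenue=2), the mechanism Revenue <- 3Supply + 3Cost - 3 is discarded; Revenue is fixed at 2.
Supply = Price - 5  [with Price=3]  = -2
Profit = max(Supply, Revenue) - 4  [with Supply=-2, Revenue=2]  = -2
Without intervention: Supply = Price - 5  [with Price=3]  = -2; Cost = -1 if Supply >= 6 else -2  [with Supply=-2]  = -2; Revenue = 3Supply + 3Cost - 3  [with Supply=-2, Cost=-2]  = -15; Profit = max(Supply, Revenue) - 4  [with Supply=-2, Revenue=-15]  = -6.
Change = -2 − (-6) = 4.

4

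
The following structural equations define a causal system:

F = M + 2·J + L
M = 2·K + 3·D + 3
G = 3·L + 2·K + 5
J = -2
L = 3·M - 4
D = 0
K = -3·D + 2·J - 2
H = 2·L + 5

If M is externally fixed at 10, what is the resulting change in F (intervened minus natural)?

76

The intervention breaks the incoming arrows to M: M = 2·K + 3·D + 3 no longer applies, and M = 10.
L = 3·M - 4  [with M=10]  = 26
F = M + 2·J + L  [with M=10, J=-2, L=26]  = 32
Without intervention: K = -3·D + 2·J - 2  [with D=0, J=-2]  = -6; M = 2·K + 3·D + 3  [with K=-6, D=0]  = -9; L = 3·M - 4  [with M=-9]  = -31; F = M + 2·J + L  [with M=-9, J=-2, L=-31]  = -44.
Change = 32 − (-44) = 76.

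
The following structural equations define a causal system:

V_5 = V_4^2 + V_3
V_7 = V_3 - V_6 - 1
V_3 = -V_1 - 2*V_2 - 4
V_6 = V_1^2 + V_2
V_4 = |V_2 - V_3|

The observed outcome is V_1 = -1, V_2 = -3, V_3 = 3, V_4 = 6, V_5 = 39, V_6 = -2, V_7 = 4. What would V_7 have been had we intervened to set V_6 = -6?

Intervening sets V_6 = -6 and removes its equation (V_6 = V_1^2 + V_2).
V_3 = -V_1 - 2*V_2 - 4  [with V_1=-1, V_2=-3]  = 3
V_7 = V_3 - V_6 - 1  [with V_3=3, V_6=-6]  = 8

8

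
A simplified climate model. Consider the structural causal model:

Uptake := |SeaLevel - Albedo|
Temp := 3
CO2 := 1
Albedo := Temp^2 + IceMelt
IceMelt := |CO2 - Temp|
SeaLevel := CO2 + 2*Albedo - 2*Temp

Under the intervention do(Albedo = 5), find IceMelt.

2

Under do(Albedo=5), the mechanism Albedo := Temp^2 + IceMelt is discarded; Albedo is fixed at 5.
Since IceMelt is not a descendant of the intervened variable, it is unaffected.
IceMelt = |CO2 - Temp|  [with CO2=1, Temp=3]  = 2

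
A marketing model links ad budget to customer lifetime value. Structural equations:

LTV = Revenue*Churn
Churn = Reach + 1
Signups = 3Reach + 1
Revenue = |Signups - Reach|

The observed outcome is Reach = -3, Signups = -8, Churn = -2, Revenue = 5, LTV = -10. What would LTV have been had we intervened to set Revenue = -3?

6

Intervening sets Revenue = -3 and removes its equation (Revenue = |Signups - Reach|).
Churn = Reach + 1  [with Reach=-3]  = -2
LTV = Revenue*Churn  [with Revenue=-3, Churn=-2]  = 6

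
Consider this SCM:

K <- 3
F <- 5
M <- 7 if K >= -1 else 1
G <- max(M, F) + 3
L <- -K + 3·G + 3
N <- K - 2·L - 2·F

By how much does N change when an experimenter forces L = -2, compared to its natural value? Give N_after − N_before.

The intervention breaks the incoming arrows to L: L <- -K + 3·G + 3 no longer applies, and L = -2.
N = K - 2·L - 2·F  [with K=3, L=-2, F=5]  = -3
Without intervention: M = 7 if K >= -1 else 1  [with K=3]  = 7; G = max(M, F) + 3  [with M=7, F=5]  = 10; L = -K + 3·G + 3  [with K=3, G=10]  = 30; N = K - 2·L - 2·F  [with K=3, L=30, F=5]  = -67.
Change = -3 − (-67) = 64.

64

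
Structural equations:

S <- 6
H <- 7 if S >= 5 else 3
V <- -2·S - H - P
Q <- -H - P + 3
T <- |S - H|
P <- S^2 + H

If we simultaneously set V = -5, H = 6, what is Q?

-45

The joint intervention fixes V = -5, H = 6, removing each variable's own equation.
P = S^2 + H  [with S=6, H=6]  = 42
Q = -H - P + 3  [with H=6, P=42]  = -45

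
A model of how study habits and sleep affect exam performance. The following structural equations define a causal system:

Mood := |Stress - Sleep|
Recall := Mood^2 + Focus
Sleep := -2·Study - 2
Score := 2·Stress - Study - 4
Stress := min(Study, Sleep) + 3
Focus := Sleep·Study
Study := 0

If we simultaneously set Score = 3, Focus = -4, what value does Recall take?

Setting Score = 3, Focus = -4 by intervention discards those variables' equations.
Sleep = -2·Study - 2  [with Study=0]  = -2
Stress = min(Study, Sleep) + 3  [with Study=0, Sleep=-2]  = 1
Mood = |Stress - Sleep|  [with Stress=1, Sleep=-2]  = 3
Recall = Mood^2 + Focus  [with Mood=3, Focus=-4]  = 5

5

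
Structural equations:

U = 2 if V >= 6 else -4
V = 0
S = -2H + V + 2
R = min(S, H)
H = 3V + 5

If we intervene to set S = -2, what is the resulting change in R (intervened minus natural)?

6

Intervening sets S = -2 and removes its equation (S = -2H + V + 2).
H = 3V + 5  [with V=0]  = 5
R = min(S, H)  [with S=-2, H=5]  = -2
Without intervention: H = 3V + 5  [with V=0]  = 5; S = -2H + V + 2  [with H=5, V=0]  = -8; R = min(S, H)  [with S=-8, H=5]  = -8.
Change = -2 − (-8) = 6.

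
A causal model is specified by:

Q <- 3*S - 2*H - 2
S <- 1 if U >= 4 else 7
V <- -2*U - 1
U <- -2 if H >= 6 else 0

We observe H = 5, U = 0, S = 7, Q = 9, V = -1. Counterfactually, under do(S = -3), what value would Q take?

-21

The intervention breaks the incoming arrows to S: S <- 1 if U >= 4 else 7 no longer applies, and S = -3.
Q = 3*S - 2*H - 2  [with S=-3, H=5]  = -21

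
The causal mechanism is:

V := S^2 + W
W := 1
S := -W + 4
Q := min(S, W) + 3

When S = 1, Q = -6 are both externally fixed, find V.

The joint intervention fixes S = 1, Q = -6, removing each variable's own equation.
V = S^2 + W  [with S=1, W=1]  = 2

2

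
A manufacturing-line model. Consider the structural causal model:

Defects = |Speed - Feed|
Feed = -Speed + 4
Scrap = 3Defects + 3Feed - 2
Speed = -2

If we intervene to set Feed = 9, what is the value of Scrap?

Under do(Feed=9), the mechanism Feed = -Speed + 4 is discarded; Feed is fixed at 9.
Defects = |Speed - Feed|  [with Speed=-2, Feed=9]  = 11
Scrap = 3Defects + 3Feed - 2  [with Defects=11, Feed=9]  = 58

58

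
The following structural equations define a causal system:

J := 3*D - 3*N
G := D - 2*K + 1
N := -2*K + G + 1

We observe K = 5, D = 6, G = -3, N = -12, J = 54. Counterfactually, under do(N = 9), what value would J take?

-9

Intervening sets N = 9 and removes its equation (N := -2*K + G + 1).
J = 3*D - 3*N  [with D=6, N=9]  = -9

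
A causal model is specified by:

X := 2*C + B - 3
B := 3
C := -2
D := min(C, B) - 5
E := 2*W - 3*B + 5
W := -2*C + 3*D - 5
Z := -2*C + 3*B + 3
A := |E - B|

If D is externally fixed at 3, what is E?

Under do(D=3), the mechanism D := min(C, B) - 5 is discarded; D is fixed at 3.
W = -2*C + 3*D - 5  [with C=-2, D=3]  = 8
E = 2*W - 3*B + 5  [with W=8, B=3]  = 12

12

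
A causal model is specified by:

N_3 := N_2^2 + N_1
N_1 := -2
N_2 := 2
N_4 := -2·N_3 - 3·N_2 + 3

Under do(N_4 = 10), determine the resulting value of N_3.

Under do(N_4=10), the mechanism N_4 := -2·N_3 - 3·N_2 + 3 is discarded; N_4 is fixed at 10.
Since N_3 is not a descendant of the intervened variable, it is unaffected.
N_3 = N_2^2 + N_1  [with N_2=2, N_1=-2]  = 2

2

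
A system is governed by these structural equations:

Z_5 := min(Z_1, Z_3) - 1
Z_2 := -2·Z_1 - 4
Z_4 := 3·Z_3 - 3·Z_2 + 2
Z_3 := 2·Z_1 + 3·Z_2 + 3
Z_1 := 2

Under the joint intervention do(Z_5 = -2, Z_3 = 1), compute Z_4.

Under do(Z_5 = -2, Z_3 = 1), each intervened variable's structural equation is replaced by its fixed value.
Z_2 = -2·Z_1 - 4  [with Z_1=2]  = -8
Z_4 = 3·Z_3 - 3·Z_2 + 2  [with Z_3=1, Z_2=-8]  = 29

29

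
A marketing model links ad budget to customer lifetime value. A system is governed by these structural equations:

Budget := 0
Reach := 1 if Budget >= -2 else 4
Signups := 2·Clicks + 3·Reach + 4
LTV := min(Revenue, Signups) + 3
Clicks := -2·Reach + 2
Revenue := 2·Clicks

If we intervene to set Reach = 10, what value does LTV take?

Under do(Reach=10), the mechanism Reach := 1 if Budget >= -2 else 4 is discarded; Reach is fixed at 10.
Clicks = -2·Reach + 2  [with Reach=10]  = -18
Signups = 2·Clicks + 3·Reach + 4  [with Clicks=-18, Reach=10]  = -2
Revenue = 2·Clicks  [with Clicks=-18]  = -36
LTV = min(Revenue, Signups) + 3  [with Revenue=-36, Signups=-2]  = -33

-33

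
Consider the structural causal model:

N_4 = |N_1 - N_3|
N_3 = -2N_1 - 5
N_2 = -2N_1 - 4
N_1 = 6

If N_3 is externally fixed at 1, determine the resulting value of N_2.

-16

Under do(N_3=1), the mechanism N_3 = -2N_1 - 5 is discarded; N_3 is fixed at 1.
Since N_2 is not a descendant of the intervened variable, it is unaffected.
N_2 = -2N_1 - 4  [with N_1=6]  = -16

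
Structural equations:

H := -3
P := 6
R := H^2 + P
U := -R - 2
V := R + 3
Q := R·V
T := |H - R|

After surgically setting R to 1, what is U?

The intervention breaks the incoming arrows to R: R := H^2 + P no longer applies, and R = 1.
U = -R - 2  [with R=1]  = -3

-3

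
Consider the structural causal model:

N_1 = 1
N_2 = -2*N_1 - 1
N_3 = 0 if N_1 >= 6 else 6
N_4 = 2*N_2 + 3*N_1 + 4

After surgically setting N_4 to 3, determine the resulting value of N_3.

Under do(N_4=3), the mechanism N_4 = 2*N_2 + 3*N_1 + 4 is discarded; N_4 is fixed at 3.
Since N_3 is not a descendant of the intervened variable, it is unaffected.
N_3 = 0 if N_1 >= 6 else 6  [with N_1=1]  = 6

6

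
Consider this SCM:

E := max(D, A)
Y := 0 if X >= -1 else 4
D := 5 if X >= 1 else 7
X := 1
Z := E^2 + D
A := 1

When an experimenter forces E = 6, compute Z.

41

The intervention breaks the incoming arrows to E: E := max(D, A) no longer applies, and E = 6.
D = 5 if X >= 1 else 7  [with X=1]  = 5
Z = E^2 + D  [with E=6, D=5]  = 41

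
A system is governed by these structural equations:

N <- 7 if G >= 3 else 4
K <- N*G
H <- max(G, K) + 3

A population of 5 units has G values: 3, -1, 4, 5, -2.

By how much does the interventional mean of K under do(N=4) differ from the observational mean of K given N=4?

do(N=4) breaks N's dependence on G. With N=4 fixed, K across the units is 12, -4, 16, 20, -8, mean 7.2.
Conditioning on N=4 selects the 2 unit(s) with G ∈ {-1, -2}. Their K values: -4, -8. Mean = -6.
Difference = 7.2 − (-6) = 13.2.

13.2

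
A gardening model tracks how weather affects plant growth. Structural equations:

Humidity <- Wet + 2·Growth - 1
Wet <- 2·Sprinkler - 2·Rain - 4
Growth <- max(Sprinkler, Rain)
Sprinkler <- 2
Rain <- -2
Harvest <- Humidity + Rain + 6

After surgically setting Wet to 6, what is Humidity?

do(Wet=6) replaces the equation Wet <- 2·Sprinkler - 2·Rain - 4 with the constant Wet = 6.
Growth = max(Sprinkler, Rain)  [with Sprinkler=2, Rain=-2]  = 2
Humidity = Wet + 2·Growth - 1  [with Wet=6, Growth=2]  = 9

9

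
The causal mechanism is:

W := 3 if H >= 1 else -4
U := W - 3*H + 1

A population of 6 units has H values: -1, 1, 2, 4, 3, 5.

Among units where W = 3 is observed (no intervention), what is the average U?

-5

E[U|W=3] averages over only the 5 units with W=3 (H = 1, 2, 4, 3, 5): U = 1, -2, -8, -5, -11, mean -5.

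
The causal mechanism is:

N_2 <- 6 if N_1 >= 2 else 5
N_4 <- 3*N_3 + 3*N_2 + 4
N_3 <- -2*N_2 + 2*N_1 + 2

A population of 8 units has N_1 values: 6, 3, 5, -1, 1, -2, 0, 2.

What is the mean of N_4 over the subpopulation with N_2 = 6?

Conditioning on N_2=6 selects the 4 unit(s) with N_1 ∈ {6, 3, 5, 2}. Their N_4 values: 28, 10, 22, 4. Mean = 16.

16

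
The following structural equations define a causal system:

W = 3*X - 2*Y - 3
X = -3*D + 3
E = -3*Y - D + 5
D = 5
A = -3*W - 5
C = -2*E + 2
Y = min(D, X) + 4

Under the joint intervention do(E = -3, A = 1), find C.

8

Under do(E = -3, A = 1), each intervened variable's structural equation is replaced by its fixed value.
C = -2*E + 2  [with E=-3]  = 8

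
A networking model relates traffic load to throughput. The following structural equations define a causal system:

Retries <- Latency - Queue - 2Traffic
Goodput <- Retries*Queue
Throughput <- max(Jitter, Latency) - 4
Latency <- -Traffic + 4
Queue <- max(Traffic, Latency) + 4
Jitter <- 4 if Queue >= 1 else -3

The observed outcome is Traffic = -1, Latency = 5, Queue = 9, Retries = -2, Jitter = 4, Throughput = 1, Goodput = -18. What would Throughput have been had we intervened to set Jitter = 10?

6

The intervention breaks the incoming arrows to Jitter: Jitter <- 4 if Queue >= 1 else -3 no longer applies, and Jitter = 10.
Latency = -Traffic + 4  [with Traffic=-1]  = 5
Throughput = max(Jitter, Latency) - 4  [with Jitter=10, Latency=5]  = 6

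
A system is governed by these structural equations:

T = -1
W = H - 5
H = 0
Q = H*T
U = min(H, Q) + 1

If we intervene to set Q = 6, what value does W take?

do(Q=6) replaces the equation Q = H*T with the constant Q = 6.
W is not downstream of the intervention, so its value is determined by the original equations.
W = H - 5  [with H=0]  = -5

-5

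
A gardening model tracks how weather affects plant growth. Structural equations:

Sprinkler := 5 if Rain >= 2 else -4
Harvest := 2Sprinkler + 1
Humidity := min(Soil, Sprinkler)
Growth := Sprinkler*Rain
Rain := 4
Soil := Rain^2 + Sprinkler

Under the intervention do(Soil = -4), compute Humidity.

do(Soil=-4) replaces the equation Soil := Rain^2 + Sprinkler with the constant Soil = -4.
Sprinkler = 5 if Rain >= 2 else -4  [with Rain=4]  = 5
Humidity = min(Soil, Sprinkler)  [with Soil=-4, Sprinkler=5]  = -4

-4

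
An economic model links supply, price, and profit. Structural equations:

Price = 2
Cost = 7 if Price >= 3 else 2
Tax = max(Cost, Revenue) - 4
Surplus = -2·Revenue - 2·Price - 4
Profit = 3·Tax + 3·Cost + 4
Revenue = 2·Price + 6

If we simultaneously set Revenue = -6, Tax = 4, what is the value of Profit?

Setting Revenue = -6, Tax = 4 by intervention discards those variables' equations.
Cost = 7 if Price >= 3 else 2  [with Price=2]  = 2
Profit = 3·Tax + 3·Cost + 4  [with Tax=4, Cost=2]  = 22

22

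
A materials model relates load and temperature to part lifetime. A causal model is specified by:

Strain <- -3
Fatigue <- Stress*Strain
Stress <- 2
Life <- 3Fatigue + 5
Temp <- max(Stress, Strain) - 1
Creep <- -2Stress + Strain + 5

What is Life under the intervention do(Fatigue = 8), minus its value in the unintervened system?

The intervention breaks the incoming arrows to Fatigue: Fatigue <- Stress*Strain no longer applies, and Fatigue = 8.
Life = 3Fatigue + 5  [with Fatigue=8]  = 29
Without intervention: Fatigue = Stress*Strain  [with Stress=2, Strain=-3]  = -6; Life = 3Fatigue + 5  [with Fatigue=-6]  = -13.
Change = 29 − (-13) = 42.

42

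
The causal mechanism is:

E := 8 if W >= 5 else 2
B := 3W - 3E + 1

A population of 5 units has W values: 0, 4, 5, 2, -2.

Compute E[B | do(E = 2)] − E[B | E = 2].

2.4

Every unit gets E=2 under the intervention. B values become -5, 7, 10, 1, -11; E[B|do(E=2)] = 0.4.
Observing E=2 restricts to units where E's equation naturally yields 2: W ∈ {0, 4, 2, -2}. In that subpopulation B = -5, 7, 1, -11, mean -2.
Difference = 0.4 − (-2) = 2.4.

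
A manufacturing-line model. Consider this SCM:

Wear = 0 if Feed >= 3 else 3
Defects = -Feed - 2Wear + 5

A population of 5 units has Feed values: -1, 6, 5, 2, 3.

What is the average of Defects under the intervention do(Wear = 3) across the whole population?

-4

The intervention sets Wear=3 in all 5 units regardless of Feed. Recomputing Defects per unit gives 0, -7, -6, -3, -4; average -4.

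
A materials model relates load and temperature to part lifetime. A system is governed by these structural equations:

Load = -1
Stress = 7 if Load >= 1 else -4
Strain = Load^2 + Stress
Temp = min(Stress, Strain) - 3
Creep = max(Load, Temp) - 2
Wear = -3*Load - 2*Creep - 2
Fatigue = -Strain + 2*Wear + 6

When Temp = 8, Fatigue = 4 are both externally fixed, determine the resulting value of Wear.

The joint intervention fixes Temp = 8, Fatigue = 4, removing each variable's own equation.
Creep = max(Load, Temp) - 2  [with Load=-1, Temp=8]  = 6
Wear = -3*Load - 2*Creep - 2  [with Load=-1, Creep=6]  = -11

-11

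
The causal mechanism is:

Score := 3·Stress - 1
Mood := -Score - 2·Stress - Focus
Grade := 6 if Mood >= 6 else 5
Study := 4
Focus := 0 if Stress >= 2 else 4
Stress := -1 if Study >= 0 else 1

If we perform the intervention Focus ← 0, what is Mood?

6

do(Focus=0) replaces the equation Focus := 0 if Stress >= 2 else 4 with the constant Focus = 0.
Stress = -1 if Study >= 0 else 1  [with Study=4]  = -1
Score = 3·Stress - 1  [with Stress=-1]  = -4
Mood = -Score - 2·Stress - Focus  [with Score=-4, Stress=-1, Focus=0]  = 6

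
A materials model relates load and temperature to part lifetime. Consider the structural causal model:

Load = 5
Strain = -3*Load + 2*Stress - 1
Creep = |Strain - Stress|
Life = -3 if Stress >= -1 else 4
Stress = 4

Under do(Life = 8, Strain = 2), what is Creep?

Under do(Life = 8, Strain = 2), each intervened variable's structural equation is replaced by its fixed value.
Creep = |Strain - Stress|  [with Strain=2, Stress=4]  = 2

2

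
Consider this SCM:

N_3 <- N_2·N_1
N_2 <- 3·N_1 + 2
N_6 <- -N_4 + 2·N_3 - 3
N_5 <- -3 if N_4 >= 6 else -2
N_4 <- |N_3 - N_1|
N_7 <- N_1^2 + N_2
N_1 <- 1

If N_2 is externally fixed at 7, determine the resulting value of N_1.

Under do(N_2=7), the mechanism N_2 <- 3·N_1 + 2 is discarded; N_2 is fixed at 7.
N_1 is not downstream of the intervention, so its value is determined by the original equations.

1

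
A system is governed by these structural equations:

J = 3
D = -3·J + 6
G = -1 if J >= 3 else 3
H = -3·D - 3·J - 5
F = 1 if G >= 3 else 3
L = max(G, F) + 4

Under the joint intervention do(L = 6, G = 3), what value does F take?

Under do(L = 6, G = 3), each intervened variable's structural equation is replaced by its fixed value.
F = 1 if G >= 3 else 3  [with G=3]  = 1

1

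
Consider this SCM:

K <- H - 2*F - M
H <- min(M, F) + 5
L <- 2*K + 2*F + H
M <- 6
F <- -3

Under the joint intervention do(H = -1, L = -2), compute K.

The joint intervention fixes H = -1, L = -2, removing each variable's own equation.
K = H - 2*F - M  [with H=-1, F=-3, M=6]  = -1

-1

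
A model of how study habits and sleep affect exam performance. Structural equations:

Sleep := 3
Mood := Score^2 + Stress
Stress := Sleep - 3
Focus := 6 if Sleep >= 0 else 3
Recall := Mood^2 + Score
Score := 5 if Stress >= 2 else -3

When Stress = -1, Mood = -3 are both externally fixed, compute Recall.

Setting Stress = -1, Mood = -3 by intervention discards those variables' equations.
Score = 5 if Stress >= 2 else -3  [with Stress=-1]  = -3
Recall = Mood^2 + Score  [with Mood=-3, Score=-3]  = 6

6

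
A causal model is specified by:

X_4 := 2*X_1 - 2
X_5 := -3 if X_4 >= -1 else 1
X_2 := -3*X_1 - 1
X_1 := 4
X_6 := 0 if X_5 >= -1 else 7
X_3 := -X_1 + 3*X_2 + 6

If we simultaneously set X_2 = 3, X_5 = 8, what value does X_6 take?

0

Setting X_2 = 3, X_5 = 8 by intervention discards those variables' equations.
X_6 = 0 if X_5 >= -1 else 7  [with X_5=8]  = 0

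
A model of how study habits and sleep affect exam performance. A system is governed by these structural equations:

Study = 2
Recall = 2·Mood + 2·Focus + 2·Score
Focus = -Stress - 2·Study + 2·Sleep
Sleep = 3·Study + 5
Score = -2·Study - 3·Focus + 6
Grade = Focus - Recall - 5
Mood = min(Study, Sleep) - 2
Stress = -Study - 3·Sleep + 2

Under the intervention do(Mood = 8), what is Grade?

230

Intervening sets Mood = 8 and removes its equation (Mood = min(Study, Sleep) - 2).
Sleep = 3·Study + 5  [with Study=2]  = 11
Stress = -Study - 3·Sleep + 2  [with Study=2, Sleep=11]  = -33
Focus = -Stress - 2·Study + 2·Sleep  [with Stress=-33, Study=2, Sleep=11]  = 51
Score = -2·Study - 3·Focus + 6  [with Study=2, Focus=51]  = -151
Recall = 2·Mood + 2·Focus + 2·Score  [with Mood=8, Focus=51, Score=-151]  = -184
Grade = Focus - Recall - 5  [with Focus=51, Recall=-184]  = 230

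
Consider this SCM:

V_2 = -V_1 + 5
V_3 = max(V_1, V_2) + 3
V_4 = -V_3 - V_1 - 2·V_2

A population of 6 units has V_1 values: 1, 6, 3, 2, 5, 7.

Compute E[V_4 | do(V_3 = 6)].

Under do(V_3=6), V_3's equation is replaced by V_3=6 for every unit. Per-unit V_4: -15, -10, -13, -14, -11, -9. Mean = -12.

-12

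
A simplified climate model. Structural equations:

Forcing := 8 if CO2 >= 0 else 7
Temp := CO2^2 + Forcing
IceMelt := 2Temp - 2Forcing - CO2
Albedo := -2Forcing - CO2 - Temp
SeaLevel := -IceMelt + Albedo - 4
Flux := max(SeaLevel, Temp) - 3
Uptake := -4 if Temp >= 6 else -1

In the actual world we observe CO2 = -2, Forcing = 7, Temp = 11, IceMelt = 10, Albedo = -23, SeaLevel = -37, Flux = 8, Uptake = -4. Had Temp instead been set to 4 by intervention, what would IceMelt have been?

The intervention breaks the incoming arrows to Temp: Temp := CO2^2 + Forcing no longer applies, and Temp = 4.
Forcing = 8 if CO2 >= 0 else 7  [with CO2=-2]  = 7
IceMelt = 2Temp - 2Forcing - CO2  [with Temp=4, Forcing=7, CO2=-2]  = -4

-4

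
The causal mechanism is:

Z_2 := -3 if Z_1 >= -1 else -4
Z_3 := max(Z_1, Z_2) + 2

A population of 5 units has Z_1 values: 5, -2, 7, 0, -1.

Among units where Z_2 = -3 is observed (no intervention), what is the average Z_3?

4.75

E[Z_3|Z_2=-3] averages over only the 4 units with Z_2=-3 (Z_1 = 5, 7, 0, -1): Z_3 = 7, 9, 2, 1, mean 4.75.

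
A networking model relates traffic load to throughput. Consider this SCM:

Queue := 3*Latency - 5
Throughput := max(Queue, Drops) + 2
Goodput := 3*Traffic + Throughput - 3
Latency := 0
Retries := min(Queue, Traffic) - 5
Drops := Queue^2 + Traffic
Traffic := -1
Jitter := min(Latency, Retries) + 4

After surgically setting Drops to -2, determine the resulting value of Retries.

-10

Intervening sets Drops = -2 and removes its equation (Drops := Queue^2 + Traffic).
No directed path runs from Drops to Retries, so Retries keeps its natural value.
Queue = 3*Latency - 5  [with Latency=0]  = -5
Retries = min(Queue, Traffic) - 5  [with Queue=-5, Traffic=-1]  = -10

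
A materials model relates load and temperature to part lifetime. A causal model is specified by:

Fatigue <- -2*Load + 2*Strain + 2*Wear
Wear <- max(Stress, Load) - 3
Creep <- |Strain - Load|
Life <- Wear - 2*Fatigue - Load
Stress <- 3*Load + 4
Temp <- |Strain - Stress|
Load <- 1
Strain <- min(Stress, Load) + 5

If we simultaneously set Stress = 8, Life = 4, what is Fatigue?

20

Setting Stress = 8, Life = 4 by intervention discards those variables' equations.
Strain = min(Stress, Load) + 5  [with Stress=8, Load=1]  = 6
Wear = max(Stress, Load) - 3  [with Stress=8, Load=1]  = 5
Fatigue = -2*Load + 2*Strain + 2*Wear  [with Load=1, Strain=6, Wear=5]  = 20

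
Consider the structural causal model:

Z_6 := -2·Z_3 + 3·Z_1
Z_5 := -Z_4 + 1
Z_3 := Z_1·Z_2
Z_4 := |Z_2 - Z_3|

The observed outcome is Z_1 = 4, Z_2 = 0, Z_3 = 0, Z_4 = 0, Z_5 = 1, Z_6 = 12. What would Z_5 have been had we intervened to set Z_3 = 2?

-1

do(Z_3=2) replaces the equation Z_3 := Z_1·Z_2 with the constant Z_3 = 2.
Z_4 = |Z_2 - Z_3|  [with Z_2=0, Z_3=2]  = 2
Z_5 = -Z_4 + 1  [with Z_4=2]  = -1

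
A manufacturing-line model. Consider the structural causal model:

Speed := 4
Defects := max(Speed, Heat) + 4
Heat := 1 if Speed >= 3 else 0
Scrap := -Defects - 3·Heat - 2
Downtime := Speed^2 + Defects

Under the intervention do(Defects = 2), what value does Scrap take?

The intervention breaks the incoming arrows to Defects: Defects := max(Speed, Heat) + 4 no longer applies, and Defects = 2.
Heat = 1 if Speed >= 3 else 0  [with Speed=4]  = 1
Scrap = -Defects - 3·Heat - 2  [with Defects=2, Heat=1]  = -7

-7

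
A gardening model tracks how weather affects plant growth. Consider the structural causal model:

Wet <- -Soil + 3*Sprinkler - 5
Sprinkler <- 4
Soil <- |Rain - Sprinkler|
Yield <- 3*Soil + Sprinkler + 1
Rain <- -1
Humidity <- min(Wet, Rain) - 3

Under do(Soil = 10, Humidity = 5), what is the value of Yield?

Setting Soil = 10, Humidity = 5 by intervention discards those variables' equations.
Yield = 3*Soil + Sprinkler + 1  [with Soil=10, Sprinkler=4]  = 35

35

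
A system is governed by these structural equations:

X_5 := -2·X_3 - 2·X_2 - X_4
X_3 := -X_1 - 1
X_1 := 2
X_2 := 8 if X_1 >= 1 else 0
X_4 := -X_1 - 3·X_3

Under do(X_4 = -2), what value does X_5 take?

Intervening sets X_4 = -2 and removes its equation (X_4 := -X_1 - 3·X_3).
X_2 = 8 if X_1 >= 1 else 0  [with X_1=2]  = 8
X_3 = -X_1 - 1  [with X_1=2]  = -3
X_5 = -2·X_3 - 2·X_2 - X_4  [with X_3=-3, X_2=8, X_4=-2]  = -8

-8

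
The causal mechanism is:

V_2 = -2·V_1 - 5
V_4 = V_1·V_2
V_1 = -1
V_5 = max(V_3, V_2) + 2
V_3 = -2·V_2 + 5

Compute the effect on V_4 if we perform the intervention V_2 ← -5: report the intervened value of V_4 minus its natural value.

2

Under do(V_2=-5), the mechanism V_2 = -2·V_1 - 5 is discarded; V_2 is fixed at -5.
V_4 = V_1·V_2  [with V_1=-1, V_2=-5]  = 5
Without intervention: V_2 = -2·V_1 - 5  [with V_1=-1]  = -3; V_4 = V_1·V_2  [with V_1=-1, V_2=-3]  = 3.
Change = 5 − 3 = 2.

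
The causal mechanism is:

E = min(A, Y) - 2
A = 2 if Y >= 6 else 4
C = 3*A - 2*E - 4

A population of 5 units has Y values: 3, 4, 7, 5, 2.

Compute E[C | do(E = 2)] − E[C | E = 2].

-1.2

The intervention sets E=2 in all 5 units regardless of Y. Recomputing C per unit gives 4, 4, -2, 4, 4; average 2.8.
Conditioning on E=2 selects the 2 unit(s) with Y ∈ {4, 5}. Their C values: 4, 4. Mean = 4.
Difference = 2.8 − 4 = -1.2.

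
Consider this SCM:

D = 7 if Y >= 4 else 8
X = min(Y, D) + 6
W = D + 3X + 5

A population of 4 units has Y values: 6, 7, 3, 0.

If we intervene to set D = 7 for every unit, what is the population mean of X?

The intervention sets D=7 in all 4 units regardless of Y. Recomputing X per unit gives 12, 13, 9, 6; average 10.

10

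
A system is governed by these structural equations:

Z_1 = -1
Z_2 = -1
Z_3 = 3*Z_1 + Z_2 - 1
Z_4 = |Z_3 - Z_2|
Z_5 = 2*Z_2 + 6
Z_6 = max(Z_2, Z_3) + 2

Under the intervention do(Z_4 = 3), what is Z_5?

4

Intervening sets Z_4 = 3 and removes its equation (Z_4 = |Z_3 - Z_2|).
No directed path runs from Z_4 to Z_5, so Z_5 keeps its natural value.
Z_5 = 2*Z_2 + 6  [with Z_2=-1]  = 4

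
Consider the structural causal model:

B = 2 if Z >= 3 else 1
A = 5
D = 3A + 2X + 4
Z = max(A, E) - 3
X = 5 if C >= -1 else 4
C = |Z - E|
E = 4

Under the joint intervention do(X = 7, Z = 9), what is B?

2

The joint intervention fixes X = 7, Z = 9, removing each variable's own equation.
B = 2 if Z >= 3 else 1  [with Z=9]  = 2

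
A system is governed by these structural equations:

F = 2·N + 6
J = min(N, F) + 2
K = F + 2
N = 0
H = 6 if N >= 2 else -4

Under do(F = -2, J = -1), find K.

0

Under do(F = -2, J = -1), each intervened variable's structural equation is replaced by its fixed value.
K = F + 2  [with F=-2]  = 0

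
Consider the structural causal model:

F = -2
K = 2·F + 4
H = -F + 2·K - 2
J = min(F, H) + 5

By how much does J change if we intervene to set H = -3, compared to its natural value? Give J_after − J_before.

The intervention breaks the incoming arrows to H: H = -F + 2·K - 2 no longer applies, and H = -3.
J = min(F, H) + 5  [with F=-2, H=-3]  = 2
Without intervention: K = 2·F + 4  [with F=-2]  = 0; H = -F + 2·K - 2  [with F=-2, K=0]  = 0; J = min(F, H) + 5  [with F=-2, H=0]  = 3.
Change = 2 − 3 = -1.

-1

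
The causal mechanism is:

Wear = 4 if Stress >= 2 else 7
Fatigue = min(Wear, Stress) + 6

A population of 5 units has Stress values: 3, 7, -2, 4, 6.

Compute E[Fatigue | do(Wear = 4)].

do(Wear=4) breaks Wear's dependence on Stress. With Wear=4 fixed, Fatigue across the units is 9, 10, 4, 10, 10, mean 8.6.

8.6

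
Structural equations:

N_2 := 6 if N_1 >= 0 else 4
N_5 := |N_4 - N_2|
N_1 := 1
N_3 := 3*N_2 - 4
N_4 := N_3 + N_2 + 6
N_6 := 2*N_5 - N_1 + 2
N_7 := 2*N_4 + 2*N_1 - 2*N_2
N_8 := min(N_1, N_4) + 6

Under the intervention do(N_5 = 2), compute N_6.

5

The intervention breaks the incoming arrows to N_5: N_5 := |N_4 - N_2| no longer applies, and N_5 = 2.
N_6 = 2*N_5 - N_1 + 2  [with N_5=2, N_1=1]  = 5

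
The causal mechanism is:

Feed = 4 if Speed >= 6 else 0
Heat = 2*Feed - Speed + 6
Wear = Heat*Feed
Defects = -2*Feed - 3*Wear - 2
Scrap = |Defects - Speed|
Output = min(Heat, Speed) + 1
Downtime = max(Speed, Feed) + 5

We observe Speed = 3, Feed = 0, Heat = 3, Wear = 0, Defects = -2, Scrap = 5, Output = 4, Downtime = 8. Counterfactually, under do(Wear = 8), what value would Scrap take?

Under do(Wear=8), the mechanism Wear = Heat*Feed is discarded; Wear is fixed at 8.
Feed = 4 if Speed >= 6 else 0  [with Speed=3]  = 0
Defects = -2*Feed - 3*Wear - 2  [with Feed=0, Wear=8]  = -26
Scrap = |Defects - Speed|  [with Defects=-26, Speed=3]  = 29

29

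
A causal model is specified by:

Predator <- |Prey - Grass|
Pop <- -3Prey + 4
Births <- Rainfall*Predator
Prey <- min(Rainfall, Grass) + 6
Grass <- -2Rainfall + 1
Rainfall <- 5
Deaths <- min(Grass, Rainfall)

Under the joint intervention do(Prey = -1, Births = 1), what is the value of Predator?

The joint intervention fixes Prey = -1, Births = 1, removing each variable's own equation.
Grass = -2Rainfall + 1  [with Rainfall=5]  = -9
Predator = |Prey - Grass|  [with Prey=-1, Grass=-9]  = 8

8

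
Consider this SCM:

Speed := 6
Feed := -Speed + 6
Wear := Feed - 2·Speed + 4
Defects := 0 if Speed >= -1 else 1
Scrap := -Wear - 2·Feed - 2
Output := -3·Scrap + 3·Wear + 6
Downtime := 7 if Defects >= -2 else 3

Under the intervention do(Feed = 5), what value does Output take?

Under do(Feed=5), the mechanism Feed := -Speed + 6 is discarded; Feed is fixed at 5.
Wear = Feed - 2·Speed + 4  [with Feed=5, Speed=6]  = -3
Scrap = -Wear - 2·Feed - 2  [with Wear=-3, Feed=5]  = -9
Output = -3·Scrap + 3·Wear + 6  [with Scrap=-9, Wear=-3]  = 24

24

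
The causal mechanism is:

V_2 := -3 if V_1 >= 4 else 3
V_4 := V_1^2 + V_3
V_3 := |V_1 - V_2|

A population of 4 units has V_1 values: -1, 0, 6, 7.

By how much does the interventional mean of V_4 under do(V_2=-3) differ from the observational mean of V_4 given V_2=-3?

The intervention sets V_2=-3 in all 4 units regardless of V_1. Recomputing V_4 per unit gives 3, 3, 45, 59; average 27.5.
E[V_4|V_2=-3] averages over only the 2 units with V_2=-3 (V_1 = 6, 7): V_4 = 45, 59, mean 52.
Difference = 27.5 − 52 = -24.5.

-24.5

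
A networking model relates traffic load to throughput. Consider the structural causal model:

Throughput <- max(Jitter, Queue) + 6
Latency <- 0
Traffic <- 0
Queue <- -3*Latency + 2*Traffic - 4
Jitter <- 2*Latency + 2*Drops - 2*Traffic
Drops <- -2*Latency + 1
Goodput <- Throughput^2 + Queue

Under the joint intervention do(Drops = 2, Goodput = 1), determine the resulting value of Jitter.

Setting Drops = 2, Goodput = 1 by intervention discards those variables' equations.
Jitter = 2*Latency + 2*Drops - 2*Traffic  [with Latency=0, Drops=2, Traffic=0]  = 4

4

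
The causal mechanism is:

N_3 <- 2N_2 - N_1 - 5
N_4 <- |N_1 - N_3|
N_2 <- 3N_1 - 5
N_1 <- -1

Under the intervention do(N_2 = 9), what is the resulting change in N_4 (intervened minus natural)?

Under do(N_2=9), the mechanism N_2 <- 3N_1 - 5 is discarded; N_2 is fixed at 9.
N_3 = 2N_2 - N_1 - 5  [with N_2=9, N_1=-1]  = 14
N_4 = |N_1 - N_3|  [with N_1=-1, N_3=14]  = 15
Without intervention: N_2 = 3N_1 - 5  [with N_1=-1]  = -8; N_3 = 2N_2 - N_1 - 5  [with N_2=-8, N_1=-1]  = -20; N_4 = |N_1 - N_3|  [with N_1=-1, N_3=-20]  = 19.
Change = 15 − 19 = -4.

-4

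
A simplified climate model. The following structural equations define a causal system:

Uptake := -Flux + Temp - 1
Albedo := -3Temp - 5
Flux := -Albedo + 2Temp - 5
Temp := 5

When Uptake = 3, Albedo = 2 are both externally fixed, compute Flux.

3

Setting Uptake = 3, Albedo = 2 by intervention discards those variables' equations.
Flux = -Albedo + 2Temp - 5  [with Albedo=2, Temp=5]  = 3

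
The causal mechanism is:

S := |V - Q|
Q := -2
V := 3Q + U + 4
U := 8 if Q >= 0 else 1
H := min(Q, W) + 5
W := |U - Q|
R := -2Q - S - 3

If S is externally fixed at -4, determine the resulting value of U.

Under do(S=-4), the mechanism S := |V - Q| is discarded; S is fixed at -4.
No directed path runs from S to U, so U keeps its natural value.
U = 8 if Q >= 0 else 1  [with Q=-2]  = 1

1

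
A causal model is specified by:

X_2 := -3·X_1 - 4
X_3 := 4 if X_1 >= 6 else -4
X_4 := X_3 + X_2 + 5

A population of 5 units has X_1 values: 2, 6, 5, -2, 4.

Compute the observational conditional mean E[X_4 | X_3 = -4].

Conditioning on X_3=-4 selects the 4 unit(s) with X_1 ∈ {2, 5, -2, 4}. Their X_4 values: -9, -18, 3, -15. Mean = -9.75.

-9.75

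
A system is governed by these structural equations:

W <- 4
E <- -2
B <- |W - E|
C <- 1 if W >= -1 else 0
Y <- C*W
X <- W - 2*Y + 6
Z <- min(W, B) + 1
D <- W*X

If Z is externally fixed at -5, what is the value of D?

8

do(Z=-5) replaces the equation Z <- min(W, B) + 1 with the constant Z = -5.
D is not downstream of the intervention, so its value is determined by the original equations.
C = 1 if W >= -1 else 0  [with W=4]  = 1
Y = C*W  [with C=1, W=4]  = 4
X = W - 2*Y + 6  [with W=4, Y=4]  = 2
D = W*X  [with W=4, X=2]  = 8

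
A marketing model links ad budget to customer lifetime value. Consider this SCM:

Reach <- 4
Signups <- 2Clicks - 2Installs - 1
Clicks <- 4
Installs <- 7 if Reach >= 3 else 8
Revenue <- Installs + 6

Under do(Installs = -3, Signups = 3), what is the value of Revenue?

3

Setting Installs = -3, Signups = 3 by intervention discards those variables' equations.
Revenue = Installs + 6  [with Installs=-3]  = 3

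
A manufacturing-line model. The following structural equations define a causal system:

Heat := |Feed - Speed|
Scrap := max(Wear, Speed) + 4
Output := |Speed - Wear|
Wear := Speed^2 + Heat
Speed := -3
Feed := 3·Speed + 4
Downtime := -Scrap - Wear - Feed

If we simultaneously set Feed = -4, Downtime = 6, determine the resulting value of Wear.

Under do(Feed = -4, Downtime = 6), each intervened variable's structural equation is replaced by its fixed value.
Heat = |Feed - Speed|  [with Feed=-4, Speed=-3]  = 1
Wear = Speed^2 + Heat  [with Speed=-3, Heat=1]  = 10

10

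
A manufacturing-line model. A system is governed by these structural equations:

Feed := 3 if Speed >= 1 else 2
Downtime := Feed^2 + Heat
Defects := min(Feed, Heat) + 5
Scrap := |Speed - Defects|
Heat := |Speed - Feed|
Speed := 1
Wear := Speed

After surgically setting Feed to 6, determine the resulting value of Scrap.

Under do(Feed=6), the mechanism Feed := 3 if Speed >= 1 else 2 is discarded; Feed is fixed at 6.
Heat = |Speed - Feed|  [with Speed=1, Feed=6]  = 5
Defects = min(Feed, Heat) + 5  [with Feed=6, Heat=5]  = 10
Scrap = |Speed - Defects|  [with Speed=1, Defects=10]  = 9

9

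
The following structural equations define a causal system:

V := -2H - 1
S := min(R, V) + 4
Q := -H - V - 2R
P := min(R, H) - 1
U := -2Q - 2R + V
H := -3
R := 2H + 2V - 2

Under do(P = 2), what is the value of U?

13

The intervention breaks the incoming arrows to P: P := min(R, H) - 1 no longer applies, and P = 2.
Since U is not a descendant of the intervened variable, it is unaffected.
V = -2H - 1  [with H=-3]  = 5
R = 2H + 2V - 2  [with H=-3, V=5]  = 2
Q = -H - V - 2R  [with H=-3, V=5, R=2]  = -6
U = -2Q - 2R + V  [with Q=-6, R=2, V=5]  = 13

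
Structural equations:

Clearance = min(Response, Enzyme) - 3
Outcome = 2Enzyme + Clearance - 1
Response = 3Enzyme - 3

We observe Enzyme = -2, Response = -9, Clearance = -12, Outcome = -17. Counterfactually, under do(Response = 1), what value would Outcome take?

Under do(Response=1), the mechanism Response = 3Enzyme - 3 is discarded; Response is fixed at 1.
Clearance = min(Response, Enzyme) - 3  [with Response=1, Enzyme=-2]  = -5
Outcome = 2Enzyme + Clearance - 1  [with Enzyme=-2, Clearance=-5]  = -10

-10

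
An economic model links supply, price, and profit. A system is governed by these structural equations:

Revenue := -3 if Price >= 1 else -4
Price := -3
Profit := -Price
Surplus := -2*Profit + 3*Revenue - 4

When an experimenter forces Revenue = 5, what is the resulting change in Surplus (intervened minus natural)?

Under do(Revenue=5), the mechanism Revenue := -3 if Price >= 1 else -4 is discarded; Revenue is fixed at 5.
Profit = -Price  [with Price=-3]  = 3
Surplus = -2*Profit + 3*Revenue - 4  [with Profit=3, Revenue=5]  = 5
Without intervention: Revenue = -3 if Price >= 1 else -4  [with Price=-3]  = -4; Profit = -Price  [with Price=-3]  = 3; Surplus = -2*Profit + 3*Revenue - 4  [with Profit=3, Revenue=-4]  = -22.
Change = 5 − (-22) = 27.

27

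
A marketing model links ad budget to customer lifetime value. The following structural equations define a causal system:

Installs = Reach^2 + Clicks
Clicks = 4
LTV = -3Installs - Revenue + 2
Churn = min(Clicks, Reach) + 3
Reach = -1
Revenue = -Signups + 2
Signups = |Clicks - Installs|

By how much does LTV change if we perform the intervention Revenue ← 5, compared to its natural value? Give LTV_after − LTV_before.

Intervening sets Revenue = 5 and removes its equation (Revenue = -Signups + 2).
Installs = Reach^2 + Clicks  [with Reach=-1, Clicks=4]  = 5
LTV = -3Installs - Revenue + 2  [with Installs=5, Revenue=5]  = -18
Without intervention: Installs = Reach^2 + Clicks  [with Reach=-1, Clicks=4]  = 5; Signups = |Clicks - Installs|  [with Clicks=4, Installs=5]  = 1; Revenue = -Signups + 2  [with Signups=1]  = 1; LTV = -3Installs - Revenue + 2  [with Installs=5, Revenue=1]  = -14.
Change = -18 − (-14) = -4.

-4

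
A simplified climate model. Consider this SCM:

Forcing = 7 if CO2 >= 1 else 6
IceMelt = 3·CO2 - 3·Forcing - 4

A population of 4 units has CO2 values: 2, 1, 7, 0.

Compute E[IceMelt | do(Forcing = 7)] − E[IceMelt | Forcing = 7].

Every unit gets Forcing=7 under the intervention. IceMelt values become -19, -22, -4, -25; E[IceMelt|do(Forcing=7)] = -17.5.
Conditioning on Forcing=7 selects the 3 unit(s) with CO2 ∈ {2, 1, 7}. Their IceMelt values: -19, -22, -4. Mean = -15.
Difference = -17.5 − (-15) = -2.5.

-2.5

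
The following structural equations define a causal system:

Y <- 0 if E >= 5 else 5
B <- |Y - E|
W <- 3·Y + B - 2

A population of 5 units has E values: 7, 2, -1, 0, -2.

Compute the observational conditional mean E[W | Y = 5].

18.25

Conditioning on Y=5 selects the 4 unit(s) with E ∈ {2, -1, 0, -2}. Their W values: 16, 19, 18, 20. Mean = 18.25.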